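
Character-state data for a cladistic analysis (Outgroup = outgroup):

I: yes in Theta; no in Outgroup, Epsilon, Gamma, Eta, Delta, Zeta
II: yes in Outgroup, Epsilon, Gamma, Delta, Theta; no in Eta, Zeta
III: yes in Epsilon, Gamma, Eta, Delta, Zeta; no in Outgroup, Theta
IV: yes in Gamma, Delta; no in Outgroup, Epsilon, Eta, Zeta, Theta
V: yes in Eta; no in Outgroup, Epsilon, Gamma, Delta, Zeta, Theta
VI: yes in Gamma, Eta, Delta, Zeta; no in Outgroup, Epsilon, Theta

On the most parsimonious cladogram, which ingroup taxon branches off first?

Character polarity is set by the outgroup: the derived state is whichever differs from the outgroup's state, so for II the derived state is 'no', and for the remaining characters it is 'yes'.
I: derived state 'yes' in Theta only — an autapomorphy, so it tells us nothing about relationships among taxa.
Only Eta and Zeta show the derived state 'no' for II, supporting them as a clade.
III (derived state 'yes') is shared by Delta, Epsilon, Eta, Gamma, and Zeta — a synapomorphy uniting that clade.
IV (derived state 'yes') is shared by Delta and Gamma — a synapomorphy uniting that clade.
V (derived state 'yes') is unique to Eta (autapomorphy; uninformative for grouping).
VI: derived state 'yes' in Delta, Eta, Gamma, and Zeta only — synapomorphy for {Delta, Eta, Gamma, Zeta}.
Most parsimonious ingroup topology: ((Epsilon,((Gamma,Delta),(Eta,Zeta))),Theta).
Theta is sister to the clade containing all other ingroup taxa, so it is the earliest-diverging (most basal) ingroup lineage.

Theta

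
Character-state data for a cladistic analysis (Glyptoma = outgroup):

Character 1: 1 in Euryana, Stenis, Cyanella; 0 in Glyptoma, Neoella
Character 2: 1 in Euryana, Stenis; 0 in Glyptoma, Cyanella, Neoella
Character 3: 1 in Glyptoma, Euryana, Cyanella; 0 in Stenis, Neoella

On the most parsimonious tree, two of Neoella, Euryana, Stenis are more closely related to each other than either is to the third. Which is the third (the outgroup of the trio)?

Neoella

Character polarity is set by the outgroup: the derived state is whichever differs from the outgroup's state, so for Character 3 the derived state is '0', and for the remaining characters it is '1'.
Character 1: derived state '1' in Cyanella, Euryana, and Stenis only — synapomorphy for {Cyanella, Euryana, Stenis}.
Character 2 (derived state '1') is shared by Euryana and Stenis — a synapomorphy uniting that clade.
Character 3 (state '0') occurs in Neoella and Stenis but conflicts with the nesting implied by the other characters — most parsimoniously interpreted as homoplasy.
Most parsimonious ingroup topology: (((Euryana,Stenis),Cyanella),Neoella).
Stenis and Euryana share a more recent common ancestor with each other than either does with Neoella, so Neoella is the least closely related of the three.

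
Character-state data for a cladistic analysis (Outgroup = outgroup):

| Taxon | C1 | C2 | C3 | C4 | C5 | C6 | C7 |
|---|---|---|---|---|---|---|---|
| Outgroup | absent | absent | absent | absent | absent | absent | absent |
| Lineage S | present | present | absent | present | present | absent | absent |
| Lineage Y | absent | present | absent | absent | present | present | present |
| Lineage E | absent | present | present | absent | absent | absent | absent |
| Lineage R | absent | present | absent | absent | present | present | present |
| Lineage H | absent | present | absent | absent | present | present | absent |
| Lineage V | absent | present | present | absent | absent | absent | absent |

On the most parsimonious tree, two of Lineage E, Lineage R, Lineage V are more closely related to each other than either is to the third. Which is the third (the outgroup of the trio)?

The outgroup has state 'absent' for every character, so 'present' is the derived state throughout.
C1 (derived state 'present') is unique to Lineage S (autapomorphy; uninformative for grouping).
C2 (derived state 'present') is shared by all ingroup taxa — unites the whole ingroup.
C3 (derived state 'present') is shared by Lineage E and Lineage V — a synapomorphy uniting that clade.
C4 (derived state 'present') is unique to Lineage S (autapomorphy; uninformative for grouping).
Only Lineage H, Lineage R, Lineage S, and Lineage Y show the derived state 'present' for C5, supporting them as a clade.
Only Lineage H, Lineage R, and Lineage Y show the derived state 'present' for C6, supporting them as a clade.
C7 (derived state 'present') is shared by Lineage R and Lineage Y — a synapomorphy uniting that clade.
Most parsimonious ingroup topology: ((Lineage S,((Lineage Y,Lineage R),Lineage H)),(Lineage E,Lineage V)).
Lineage V and Lineage E share a more recent common ancestor with each other than either does with Lineage R, so Lineage R is the least closely related of the three.

Lineage R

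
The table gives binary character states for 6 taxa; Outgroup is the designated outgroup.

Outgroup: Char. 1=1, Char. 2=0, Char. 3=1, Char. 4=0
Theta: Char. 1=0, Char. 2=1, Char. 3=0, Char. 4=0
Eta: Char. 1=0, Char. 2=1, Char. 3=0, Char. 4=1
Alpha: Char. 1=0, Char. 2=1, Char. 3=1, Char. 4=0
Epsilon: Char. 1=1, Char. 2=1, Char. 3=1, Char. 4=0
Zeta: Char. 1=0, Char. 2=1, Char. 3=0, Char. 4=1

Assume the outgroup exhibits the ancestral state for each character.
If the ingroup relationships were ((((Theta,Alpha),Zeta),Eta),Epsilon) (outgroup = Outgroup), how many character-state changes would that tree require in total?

Map each character onto ((((Theta,Alpha),Zeta),Eta),Epsilon) (rooted by Outgroup) and count the minimum state changes it requires (Fitch parsimony):
Char. 1: 1; Char. 2: 1; Char. 3: 2; Char. 4: 2.
Total tree length = 6.

6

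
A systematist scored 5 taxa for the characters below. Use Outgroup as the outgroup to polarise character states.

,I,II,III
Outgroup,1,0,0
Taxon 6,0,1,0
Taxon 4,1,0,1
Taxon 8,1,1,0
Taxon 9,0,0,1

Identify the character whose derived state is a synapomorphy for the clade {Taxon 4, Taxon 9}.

III

Character polarity is set by the outgroup: the derived state is whichever differs from the outgroup's state, so for I the derived state is '0', and for the remaining characters it is '1'.
I (state '0') occurs in Taxon 6 and Taxon 9 but conflicts with the nesting implied by the other characters — most parsimoniously interpreted as homoplasy.
Only Taxon 6 and Taxon 8 show the derived state '1' for II, supporting them as a clade.
Only Taxon 4 and Taxon 9 show the derived state '1' for III, supporting them as a clade.
Most parsimonious ingroup topology: ((Taxon 6,Taxon 8),(Taxon 4,Taxon 9)).
The clade {Taxon 4, Taxon 9} is supported by III: its derived state '1' occurs in exactly those taxa and in no other taxon (including the outgroup).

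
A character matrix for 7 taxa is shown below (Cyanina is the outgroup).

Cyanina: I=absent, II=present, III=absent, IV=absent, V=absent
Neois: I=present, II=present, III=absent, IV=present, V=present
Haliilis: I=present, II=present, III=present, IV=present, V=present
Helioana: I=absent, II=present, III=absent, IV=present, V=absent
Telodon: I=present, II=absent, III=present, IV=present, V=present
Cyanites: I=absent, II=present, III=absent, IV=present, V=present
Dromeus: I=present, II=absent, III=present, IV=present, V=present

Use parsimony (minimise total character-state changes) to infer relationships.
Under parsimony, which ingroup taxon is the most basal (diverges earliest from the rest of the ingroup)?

Helioana

Character polarity is set by the outgroup: the derived state is whichever differs from the outgroup's state, so for II the derived state is 'absent', and for the remaining characters it is 'present'.
Only Dromeus, Haliilis, Neois, and Telodon show the derived state 'present' for I, supporting them as a clade.
II: derived state 'absent' in Dromeus and Telodon only — synapomorphy for {Dromeus, Telodon}.
III: derived state 'present' in Dromeus, Haliilis, and Telodon only — synapomorphy for {Dromeus, Haliilis, Telodon}.
IV (derived state 'present') is shared by all ingroup taxa — unites the whole ingroup.
V (derived state 'present') is shared by Cyanites, Dromeus, Haliilis, Neois, and Telodon — a synapomorphy uniting that clade.
Most parsimonious ingroup topology: (((Neois,(Haliilis,(Telodon,Dromeus))),Cyanites),Helioana).
Helioana is sister to the clade containing all other ingroup taxa, so it is the earliest-diverging (most basal) ingroup lineage.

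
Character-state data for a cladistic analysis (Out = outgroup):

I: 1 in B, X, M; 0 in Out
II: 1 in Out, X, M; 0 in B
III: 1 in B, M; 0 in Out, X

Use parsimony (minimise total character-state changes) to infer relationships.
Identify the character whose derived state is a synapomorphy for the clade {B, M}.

III

Character polarity is set by the outgroup: the derived state is whichever differs from the outgroup's state, so for II the derived state is '0', and for the remaining characters it is '1'.
All ingroup taxa share the derived state '1' for I; it defines the ingroup but does not resolve relationships within it.
II (derived state '0') is unique to B (autapomorphy; uninformative for grouping).
III: derived state '1' in B and M only — synapomorphy for {B, M}.
Most parsimonious ingroup topology: ((B,M),X).
The clade {B, M} is supported by III: its derived state '1' occurs in exactly those taxa and in no other taxon (including the outgroup).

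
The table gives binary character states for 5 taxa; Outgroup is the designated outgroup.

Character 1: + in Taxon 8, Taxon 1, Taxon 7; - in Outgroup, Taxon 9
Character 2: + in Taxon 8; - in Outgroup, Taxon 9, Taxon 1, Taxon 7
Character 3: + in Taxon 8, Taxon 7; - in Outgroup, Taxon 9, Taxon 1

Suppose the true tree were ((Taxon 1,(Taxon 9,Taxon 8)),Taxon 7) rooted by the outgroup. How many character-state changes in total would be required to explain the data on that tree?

Map each character onto ((Taxon 1,(Taxon 9,Taxon 8)),Taxon 7) (rooted by Outgroup) and count the minimum state changes it requires (Fitch parsimony):
Character 1: 2; Character 2: 1; Character 3: 2.
Total tree length = 5.

5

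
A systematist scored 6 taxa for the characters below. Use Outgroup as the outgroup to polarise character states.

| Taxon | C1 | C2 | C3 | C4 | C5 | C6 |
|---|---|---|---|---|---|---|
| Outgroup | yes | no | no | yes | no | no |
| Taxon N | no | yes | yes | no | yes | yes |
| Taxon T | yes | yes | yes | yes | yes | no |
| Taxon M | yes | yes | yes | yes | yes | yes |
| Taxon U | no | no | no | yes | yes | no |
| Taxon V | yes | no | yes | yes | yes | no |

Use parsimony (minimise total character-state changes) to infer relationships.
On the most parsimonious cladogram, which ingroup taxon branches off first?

Taxon U

Character polarity is set by the outgroup: the derived state is whichever differs from the outgroup's state, so for C1, C4 the derived state is 'no', and for the remaining characters it is 'yes'.
C1 (state 'no') occurs in Taxon N and Taxon U but conflicts with the nesting implied by the other characters — most parsimoniously interpreted as homoplasy.
C2 (derived state 'yes') is shared by Taxon M, Taxon N, and Taxon T — a synapomorphy uniting that clade.
C3: derived state 'yes' in Taxon M, Taxon N, Taxon T, and Taxon V only — synapomorphy for {Taxon M, Taxon N, Taxon T, Taxon V}.
C4 (derived state 'no') is unique to Taxon N (autapomorphy; uninformative for grouping).
All ingroup taxa share the derived state 'yes' for C5; it defines the ingroup but does not resolve relationships within it.
C6 (derived state 'yes') is shared by Taxon M and Taxon N — a synapomorphy uniting that clade.
Most parsimonious ingroup topology: ((((Taxon N,Taxon M),Taxon T),Taxon V),Taxon U).
Taxon U is sister to the clade containing all other ingroup taxa, so it is the earliest-diverging (most basal) ingroup lineage.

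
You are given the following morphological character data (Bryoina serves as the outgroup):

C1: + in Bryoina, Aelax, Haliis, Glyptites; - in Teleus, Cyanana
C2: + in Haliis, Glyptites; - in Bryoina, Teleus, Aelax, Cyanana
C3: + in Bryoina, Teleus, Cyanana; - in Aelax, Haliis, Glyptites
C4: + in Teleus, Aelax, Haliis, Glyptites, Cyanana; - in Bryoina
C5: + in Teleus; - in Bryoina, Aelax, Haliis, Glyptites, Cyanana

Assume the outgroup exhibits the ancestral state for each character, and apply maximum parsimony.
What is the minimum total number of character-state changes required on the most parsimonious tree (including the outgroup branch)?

Character polarity is set by the outgroup: the derived state is whichever differs from the outgroup's state, so for C1, C3 the derived state is '-', and for the remaining characters it is '+'.
C1 (derived state '-') is shared by Cyanana and Teleus — a synapomorphy uniting that clade.
C2 (derived state '+') is shared by Glyptites and Haliis — a synapomorphy uniting that clade.
Only Aelax, Glyptites, and Haliis show the derived state '-' for C3, supporting them as a clade.
All ingroup taxa share the derived state '+' for C4; it defines the ingroup but does not resolve relationships within it.
C5 (derived state '+') is unique to Teleus (autapomorphy; uninformative for grouping).
Most parsimonious ingroup topology: ((Teleus,Cyanana),(Aelax,(Haliis,Glyptites))).
Changes per character on this tree: C1: 1; C2: 1; C3: 1; C4: 1; C5: 1.
Total = 5.

5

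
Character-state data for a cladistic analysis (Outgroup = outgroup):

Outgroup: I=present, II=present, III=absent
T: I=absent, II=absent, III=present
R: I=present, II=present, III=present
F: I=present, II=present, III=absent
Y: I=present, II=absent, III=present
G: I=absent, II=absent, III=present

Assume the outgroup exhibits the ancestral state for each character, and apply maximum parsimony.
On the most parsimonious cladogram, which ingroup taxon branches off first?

F

Character polarity is set by the outgroup: the derived state is whichever differs from the outgroup's state, so for I, II the derived state is 'absent', and for the remaining characters it is 'present'.
I: derived state 'absent' in G and T only — synapomorphy for {G, T}.
II: derived state 'absent' in G, T, and Y only — synapomorphy for {G, T, Y}.
Only G, R, T, and Y show the derived state 'present' for III, supporting them as a clade.
Most parsimonious ingroup topology: ((((T,G),Y),R),F).
F is sister to the clade containing all other ingroup taxa, so it is the earliest-diverging (most basal) ingroup lineage.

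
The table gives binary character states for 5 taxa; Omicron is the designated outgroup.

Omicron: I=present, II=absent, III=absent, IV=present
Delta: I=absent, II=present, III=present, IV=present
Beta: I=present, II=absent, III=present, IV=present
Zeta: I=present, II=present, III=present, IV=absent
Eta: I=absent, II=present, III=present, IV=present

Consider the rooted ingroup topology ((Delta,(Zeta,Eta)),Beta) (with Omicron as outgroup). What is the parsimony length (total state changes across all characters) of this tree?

Map each character onto ((Delta,(Zeta,Eta)),Beta) (rooted by Omicron) and count the minimum state changes it requires (Fitch parsimony):
I: 2; II: 1; III: 1; IV: 1.
Total tree length = 5.

5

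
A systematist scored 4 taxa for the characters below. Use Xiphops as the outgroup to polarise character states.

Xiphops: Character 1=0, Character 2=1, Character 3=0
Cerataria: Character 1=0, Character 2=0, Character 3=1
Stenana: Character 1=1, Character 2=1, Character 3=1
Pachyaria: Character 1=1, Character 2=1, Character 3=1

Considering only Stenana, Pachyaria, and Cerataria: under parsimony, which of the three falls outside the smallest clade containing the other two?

Character polarity is set by the outgroup: the derived state is whichever differs from the outgroup's state, so for Character 2 the derived state is '0', and for the remaining characters it is '1'.
Only Pachyaria and Stenana show the derived state '1' for Character 1, supporting them as a clade.
Character 2 (derived state '0') is unique to Cerataria (autapomorphy; uninformative for grouping).
Character 3 (derived state '1') is shared by all ingroup taxa — unites the whole ingroup.
Most parsimonious ingroup topology: ((Pachyaria,Stenana),Cerataria).
Stenana and Pachyaria share a more recent common ancestor with each other than either does with Cerataria, so Cerataria is the least closely related of the three.

Cerataria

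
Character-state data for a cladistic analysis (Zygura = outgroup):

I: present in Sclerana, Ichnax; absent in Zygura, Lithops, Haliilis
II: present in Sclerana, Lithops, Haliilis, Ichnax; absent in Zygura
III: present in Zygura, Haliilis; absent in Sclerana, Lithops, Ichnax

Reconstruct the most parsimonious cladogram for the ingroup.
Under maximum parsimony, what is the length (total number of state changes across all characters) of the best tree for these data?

Character polarity is set by the outgroup: the derived state is whichever differs from the outgroup's state, so for III the derived state is 'absent', and for the remaining characters it is 'present'.
Only Ichnax and Sclerana show the derived state 'present' for I, supporting them as a clade.
All ingroup taxa share the derived state 'present' for II; it defines the ingroup but does not resolve relationships within it.
III: derived state 'absent' in Ichnax, Lithops, and Sclerana only — synapomorphy for {Ichnax, Lithops, Sclerana}.
Most parsimonious ingroup topology: (((Sclerana,Ichnax),Lithops),Haliilis).
Changes per character on this tree: I: 1; II: 1; III: 1.
Total = 3.

3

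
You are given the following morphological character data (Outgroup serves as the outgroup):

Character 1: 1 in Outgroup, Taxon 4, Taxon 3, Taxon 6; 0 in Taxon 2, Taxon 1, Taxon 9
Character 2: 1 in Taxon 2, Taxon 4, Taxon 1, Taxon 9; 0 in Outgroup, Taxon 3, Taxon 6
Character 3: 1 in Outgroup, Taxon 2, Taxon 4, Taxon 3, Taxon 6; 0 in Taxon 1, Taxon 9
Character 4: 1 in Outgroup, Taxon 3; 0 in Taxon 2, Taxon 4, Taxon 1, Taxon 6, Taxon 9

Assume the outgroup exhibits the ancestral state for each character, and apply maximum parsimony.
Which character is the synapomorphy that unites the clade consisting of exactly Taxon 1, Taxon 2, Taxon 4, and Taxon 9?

Character polarity is set by the outgroup: the derived state is whichever differs from the outgroup's state, so for Character 1, Character 3, Character 4 the derived state is '0', and for the remaining characters it is '1'.
Character 1: derived state '0' in Taxon 1, Taxon 2, and Taxon 9 only — synapomorphy for {Taxon 1, Taxon 2, Taxon 9}.
Character 2: derived state '1' in Taxon 1, Taxon 2, Taxon 4, and Taxon 9 only — synapomorphy for {Taxon 1, Taxon 2, Taxon 4, Taxon 9}.
Character 3 (derived state '0') is shared by Taxon 1 and Taxon 9 — a synapomorphy uniting that clade.
Only Taxon 1, Taxon 2, Taxon 4, Taxon 6, and Taxon 9 show the derived state '0' for Character 4, supporting them as a clade.
Most parsimonious ingroup topology: ((((Taxon 2,(Taxon 1,Taxon 9)),Taxon 4),Taxon 6),Taxon 3).
The clade {Taxon 1, Taxon 2, Taxon 4, Taxon 9} is supported by Character 2: its derived state '1' occurs in exactly those taxa and in no other taxon (including the outgroup).

Character 2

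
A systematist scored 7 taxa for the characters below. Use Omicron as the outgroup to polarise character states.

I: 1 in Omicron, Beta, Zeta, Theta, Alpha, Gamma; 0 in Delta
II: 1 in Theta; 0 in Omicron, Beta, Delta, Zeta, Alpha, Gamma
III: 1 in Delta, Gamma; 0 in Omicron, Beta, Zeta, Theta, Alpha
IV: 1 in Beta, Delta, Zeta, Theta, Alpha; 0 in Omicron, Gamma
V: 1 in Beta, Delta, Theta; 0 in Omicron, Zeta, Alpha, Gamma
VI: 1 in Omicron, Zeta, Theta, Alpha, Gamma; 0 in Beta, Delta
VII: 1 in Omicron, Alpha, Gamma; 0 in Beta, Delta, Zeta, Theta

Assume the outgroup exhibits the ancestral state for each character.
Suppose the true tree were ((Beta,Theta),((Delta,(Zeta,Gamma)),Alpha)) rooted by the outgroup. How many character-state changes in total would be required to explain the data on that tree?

Map each character onto ((Beta,Theta),((Delta,(Zeta,Gamma)),Alpha)) (rooted by Omicron) and count the minimum state changes it requires (Fitch parsimony):
I: 1; II: 1; III: 2; IV: 2; V: 2; VI: 2; VII: 3.
Total tree length = 13.

13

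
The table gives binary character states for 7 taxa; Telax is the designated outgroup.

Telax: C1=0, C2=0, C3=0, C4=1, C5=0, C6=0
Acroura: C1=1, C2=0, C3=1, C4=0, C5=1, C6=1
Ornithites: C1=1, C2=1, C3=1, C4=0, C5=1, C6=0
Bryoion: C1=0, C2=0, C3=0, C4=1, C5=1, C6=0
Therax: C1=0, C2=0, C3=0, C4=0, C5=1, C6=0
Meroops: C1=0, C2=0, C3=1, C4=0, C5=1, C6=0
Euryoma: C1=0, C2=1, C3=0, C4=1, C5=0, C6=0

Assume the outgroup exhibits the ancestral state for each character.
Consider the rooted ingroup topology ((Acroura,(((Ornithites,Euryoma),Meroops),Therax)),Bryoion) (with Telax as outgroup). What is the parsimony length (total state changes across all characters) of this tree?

Map each character onto ((Acroura,(((Ornithites,Euryoma),Meroops),Therax)),Bryoion) (rooted by Telax) and count the minimum state changes it requires (Fitch parsimony):
C1: 2; C2: 1; C3: 3; C4: 2; C5: 2; C6: 1.
Total tree length = 11.

11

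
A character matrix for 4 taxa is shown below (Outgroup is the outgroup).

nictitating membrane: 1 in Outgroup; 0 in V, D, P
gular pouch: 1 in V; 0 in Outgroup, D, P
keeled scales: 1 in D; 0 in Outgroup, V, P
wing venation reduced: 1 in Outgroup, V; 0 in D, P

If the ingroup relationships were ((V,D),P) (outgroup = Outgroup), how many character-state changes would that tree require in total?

Map each character onto ((V,D),P) (rooted by Outgroup) and count the minimum state changes it requires (Fitch parsimony):
nictitating membrane: 1; gular pouch: 1; keeled scales: 1; wing venation reduced: 2.
Total tree length = 5.

5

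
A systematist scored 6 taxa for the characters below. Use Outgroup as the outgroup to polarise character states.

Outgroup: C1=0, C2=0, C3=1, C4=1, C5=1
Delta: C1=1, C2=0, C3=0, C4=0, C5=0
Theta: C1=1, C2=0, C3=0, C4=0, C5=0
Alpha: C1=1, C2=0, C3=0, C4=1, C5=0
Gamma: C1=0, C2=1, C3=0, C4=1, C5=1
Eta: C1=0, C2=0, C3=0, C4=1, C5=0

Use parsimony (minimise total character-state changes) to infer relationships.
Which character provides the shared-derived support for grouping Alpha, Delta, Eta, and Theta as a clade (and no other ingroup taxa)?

Character polarity is set by the outgroup: the derived state is whichever differs from the outgroup's state, so for C3, C4, C5 the derived state is '0', and for the remaining characters it is '1'.
C1 (derived state '1') is shared by Alpha, Delta, and Theta — a synapomorphy uniting that clade.
C2: derived state '1' in Gamma only — an autapomorphy, so it tells us nothing about relationships among taxa.
C3 (derived state '0') is shared by all ingroup taxa — unites the whole ingroup.
Only Delta and Theta show the derived state '0' for C4, supporting them as a clade.
C5 (derived state '0') is shared by Alpha, Delta, Eta, and Theta — a synapomorphy uniting that clade.
Most parsimonious ingroup topology: ((((Delta,Theta),Alpha),Eta),Gamma).
The clade {Alpha, Delta, Eta, Theta} is supported by C5: its derived state '0' occurs in exactly those taxa and in no other taxon (including the outgroup).

C5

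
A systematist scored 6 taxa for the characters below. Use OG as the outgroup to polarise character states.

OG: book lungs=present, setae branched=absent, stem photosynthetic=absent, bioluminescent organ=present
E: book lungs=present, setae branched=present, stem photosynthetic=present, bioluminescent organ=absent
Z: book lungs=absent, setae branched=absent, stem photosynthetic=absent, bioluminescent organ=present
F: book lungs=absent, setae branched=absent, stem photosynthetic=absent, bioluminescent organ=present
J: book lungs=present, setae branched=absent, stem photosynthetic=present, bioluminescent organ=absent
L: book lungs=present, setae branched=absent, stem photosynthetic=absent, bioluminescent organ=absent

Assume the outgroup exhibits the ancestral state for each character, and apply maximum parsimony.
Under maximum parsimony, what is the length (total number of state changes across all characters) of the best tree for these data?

4

Character polarity is set by the outgroup: the derived state is whichever differs from the outgroup's state, so for book lungs, bioluminescent organ the derived state is 'absent', and for the remaining characters it is 'present'.
Only F and Z show the derived state 'absent' for book lungs, supporting them as a clade.
setae branched: derived state 'present' in E only — an autapomorphy, so it tells us nothing about relationships among taxa.
stem photosynthetic (derived state 'present') is shared by E and J — a synapomorphy uniting that clade.
Only E, J, and L show the derived state 'absent' for bioluminescent organ, supporting them as a clade.
Most parsimonious ingroup topology: (((E,J),L),(Z,F)).
Changes per character on this tree: book lungs: 1; setae branched: 1; stem photosynthetic: 1; bioluminescent organ: 1.
Total = 4.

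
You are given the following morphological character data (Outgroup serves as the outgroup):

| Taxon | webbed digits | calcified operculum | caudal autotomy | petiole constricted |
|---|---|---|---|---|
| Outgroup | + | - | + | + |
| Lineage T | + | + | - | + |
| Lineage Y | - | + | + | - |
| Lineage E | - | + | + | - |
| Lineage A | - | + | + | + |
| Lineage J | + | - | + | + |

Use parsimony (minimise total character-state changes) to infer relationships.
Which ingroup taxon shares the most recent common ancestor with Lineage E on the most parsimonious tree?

Character polarity is set by the outgroup: the derived state is whichever differs from the outgroup's state, so for webbed digits, caudal autotomy, petiole constricted the derived state is '-', and for the remaining characters it is '+'.
webbed digits: derived state '-' in Lineage A, Lineage E, and Lineage Y only — synapomorphy for {Lineage A, Lineage E, Lineage Y}.
calcified operculum (derived state '+') is shared by Lineage A, Lineage E, Lineage T, and Lineage Y — a synapomorphy uniting that clade.
caudal autotomy (derived state '-') is unique to Lineage T (autapomorphy; uninformative for grouping).
petiole constricted (derived state '-') is shared by Lineage E and Lineage Y — a synapomorphy uniting that clade.
Most parsimonious ingroup topology: ((Lineage T,((Lineage Y,Lineage E),Lineage A)),Lineage J).
Lineage E and Lineage Y form a cherry on this tree, so they are sister taxa.

Lineage Y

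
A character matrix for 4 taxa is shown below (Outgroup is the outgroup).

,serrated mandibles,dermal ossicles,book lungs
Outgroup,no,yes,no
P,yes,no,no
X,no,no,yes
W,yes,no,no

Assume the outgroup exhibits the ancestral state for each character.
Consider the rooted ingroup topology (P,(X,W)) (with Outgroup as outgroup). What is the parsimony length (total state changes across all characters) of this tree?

4

Map each character onto (P,(X,W)) (rooted by Outgroup) and count the minimum state changes it requires (Fitch parsimony):
serrated mandibles: 2; dermal ossicles: 1; book lungs: 1.
Total tree length = 4.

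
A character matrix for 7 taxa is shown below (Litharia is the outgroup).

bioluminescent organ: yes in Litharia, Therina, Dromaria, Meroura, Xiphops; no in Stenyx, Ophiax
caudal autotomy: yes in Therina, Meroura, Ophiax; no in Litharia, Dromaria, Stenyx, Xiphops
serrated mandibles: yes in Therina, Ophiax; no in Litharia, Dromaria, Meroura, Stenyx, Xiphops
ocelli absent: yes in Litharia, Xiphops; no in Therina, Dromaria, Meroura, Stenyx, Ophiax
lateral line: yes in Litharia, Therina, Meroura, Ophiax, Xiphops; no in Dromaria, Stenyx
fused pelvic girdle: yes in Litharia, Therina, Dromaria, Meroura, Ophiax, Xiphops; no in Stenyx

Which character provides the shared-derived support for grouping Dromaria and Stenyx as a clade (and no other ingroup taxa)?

lateral line

Character polarity is set by the outgroup: the derived state is whichever differs from the outgroup's state, so for bioluminescent organ, ocelli absent, lateral line, fused pelvic girdle the derived state is 'no', and for the remaining characters it is 'yes'.
bioluminescent organ groups Ophiax and Stenyx, which is incompatible with the clades supported by the remaining characters; treating it as convergent (homoplasy) costs fewer steps than any alternative tree.
Only Meroura, Ophiax, and Therina show the derived state 'yes' for caudal autotomy, supporting them as a clade.
Only Ophiax and Therina show the derived state 'yes' for serrated mandibles, supporting them as a clade.
ocelli absent: derived state 'no' in Dromaria, Meroura, Ophiax, Stenyx, and Therina only — synapomorphy for {Dromaria, Meroura, Ophiax, Stenyx, Therina}.
Only Dromaria and Stenyx show the derived state 'no' for lateral line, supporting them as a clade.
fused pelvic girdle (derived state 'no') is unique to Stenyx (autapomorphy; uninformative for grouping).
Most parsimonious ingroup topology: ((((Therina,Ophiax),Meroura),(Dromaria,Stenyx)),Xiphops).
The clade {Dromaria, Stenyx} is supported by lateral line: its derived state 'no' occurs in exactly those taxa and in no other taxon (including the outgroup).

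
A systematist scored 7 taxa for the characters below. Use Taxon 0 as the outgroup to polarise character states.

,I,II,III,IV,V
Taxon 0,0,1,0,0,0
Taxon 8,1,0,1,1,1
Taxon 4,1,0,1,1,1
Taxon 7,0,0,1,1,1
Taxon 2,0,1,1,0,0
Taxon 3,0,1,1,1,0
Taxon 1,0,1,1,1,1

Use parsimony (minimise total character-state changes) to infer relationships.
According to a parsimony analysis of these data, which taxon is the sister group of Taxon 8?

Taxon 4

Character polarity is set by the outgroup: the derived state is whichever differs from the outgroup's state, so for II the derived state is '0', and for the remaining characters it is '1'.
Only Taxon 4 and Taxon 8 show the derived state '1' for I, supporting them as a clade.
Only Taxon 4, Taxon 7, and Taxon 8 show the derived state '0' for II, supporting them as a clade.
All ingroup taxa share the derived state '1' for III; it defines the ingroup but does not resolve relationships within it.
IV: derived state '1' in Taxon 1, Taxon 3, Taxon 4, Taxon 7, and Taxon 8 only — synapomorphy for {Taxon 1, Taxon 3, Taxon 4, Taxon 7, Taxon 8}.
V (derived state '1') is shared by Taxon 1, Taxon 4, Taxon 7, and Taxon 8 — a synapomorphy uniting that clade.
Most parsimonious ingroup topology: (((((Taxon 8,Taxon 4),Taxon 7),Taxon 1),Taxon 3),Taxon 2).
Taxon 8 and Taxon 4 form a cherry on this tree, so they are sister taxa.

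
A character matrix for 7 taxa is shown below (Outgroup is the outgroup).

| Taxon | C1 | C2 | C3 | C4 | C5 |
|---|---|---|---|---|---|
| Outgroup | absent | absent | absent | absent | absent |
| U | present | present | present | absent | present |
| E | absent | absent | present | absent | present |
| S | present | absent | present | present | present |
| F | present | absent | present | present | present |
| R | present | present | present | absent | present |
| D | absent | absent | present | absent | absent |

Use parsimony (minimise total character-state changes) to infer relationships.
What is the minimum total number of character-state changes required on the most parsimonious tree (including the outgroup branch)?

5

The outgroup has state 'absent' for every character, so 'present' is the derived state throughout.
Only F, R, S, and U show the derived state 'present' for C1, supporting them as a clade.
C2 (derived state 'present') is shared by R and U — a synapomorphy uniting that clade.
All ingroup taxa share the derived state 'present' for C3; it defines the ingroup but does not resolve relationships within it.
C4 (derived state 'present') is shared by F and S — a synapomorphy uniting that clade.
C5 (derived state 'present') is shared by E, F, R, S, and U — a synapomorphy uniting that clade.
Most parsimonious ingroup topology: ((((U,R),(S,F)),E),D).
Changes per character on this tree: C1: 1; C2: 1; C3: 1; C4: 1; C5: 1.
Total = 5.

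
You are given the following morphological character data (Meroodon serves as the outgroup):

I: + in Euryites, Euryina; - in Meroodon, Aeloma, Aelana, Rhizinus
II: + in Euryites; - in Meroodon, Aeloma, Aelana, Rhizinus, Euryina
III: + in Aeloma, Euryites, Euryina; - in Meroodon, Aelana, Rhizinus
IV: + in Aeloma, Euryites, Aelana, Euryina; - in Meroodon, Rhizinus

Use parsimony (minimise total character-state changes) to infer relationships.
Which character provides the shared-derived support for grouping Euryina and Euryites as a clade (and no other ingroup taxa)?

I

The outgroup has state '-' for every character, so '+' is the derived state throughout.
Only Euryina and Euryites show the derived state '+' for I, supporting them as a clade.
II (derived state '+') is unique to Euryites (autapomorphy; uninformative for grouping).
III: derived state '+' in Aeloma, Euryina, and Euryites only — synapomorphy for {Aeloma, Euryina, Euryites}.
IV (derived state '+') is shared by Aelana, Aeloma, Euryina, and Euryites — a synapomorphy uniting that clade.
Most parsimonious ingroup topology: (((Aeloma,(Euryites,Euryina)),Aelana),Rhizinus).
The clade {Euryina, Euryites} is supported by I: its derived state '+' occurs in exactly those taxa and in no other taxon (including the outgroup).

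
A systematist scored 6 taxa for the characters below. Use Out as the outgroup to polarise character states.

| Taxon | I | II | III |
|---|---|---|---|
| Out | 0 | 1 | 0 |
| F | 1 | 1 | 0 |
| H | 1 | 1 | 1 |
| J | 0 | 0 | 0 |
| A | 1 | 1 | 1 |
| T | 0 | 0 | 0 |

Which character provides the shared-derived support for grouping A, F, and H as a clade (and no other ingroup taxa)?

I

Character polarity is set by the outgroup: the derived state is whichever differs from the outgroup's state, so for II the derived state is '0', and for the remaining characters it is '1'.
I: derived state '1' in A, F, and H only — synapomorphy for {A, F, H}.
Only J and T show the derived state '0' for II, supporting them as a clade.
Only A and H show the derived state '1' for III, supporting them as a clade.
Most parsimonious ingroup topology: ((F,(A,H)),(T,J)).
The clade {A, F, H} is supported by I: its derived state '1' occurs in exactly those taxa and in no other taxon (including the outgroup).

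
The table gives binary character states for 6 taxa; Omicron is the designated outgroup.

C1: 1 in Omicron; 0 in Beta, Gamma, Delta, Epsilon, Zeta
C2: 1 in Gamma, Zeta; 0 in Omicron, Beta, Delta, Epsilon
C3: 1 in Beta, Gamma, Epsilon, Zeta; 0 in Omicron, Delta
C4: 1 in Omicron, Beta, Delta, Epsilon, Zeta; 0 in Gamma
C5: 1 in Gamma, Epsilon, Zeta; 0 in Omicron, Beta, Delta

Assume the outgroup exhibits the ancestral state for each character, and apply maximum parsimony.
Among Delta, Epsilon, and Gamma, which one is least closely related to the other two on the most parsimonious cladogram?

Delta

Character polarity is set by the outgroup: the derived state is whichever differs from the outgroup's state, so for C1, C4 the derived state is '0', and for the remaining characters it is '1'.
C1 (derived state '0') is shared by all ingroup taxa — unites the whole ingroup.
C2: derived state '1' in Gamma and Zeta only — synapomorphy for {Gamma, Zeta}.
Only Beta, Epsilon, Gamma, and Zeta show the derived state '1' for C3, supporting them as a clade.
C4 (derived state '0') is unique to Gamma (autapomorphy; uninformative for grouping).
C5 (derived state '1') is shared by Epsilon, Gamma, and Zeta — a synapomorphy uniting that clade.
Most parsimonious ingroup topology: ((Beta,((Gamma,Zeta),Epsilon)),Delta).
Epsilon and Gamma share a more recent common ancestor with each other than either does with Delta, so Delta is the least closely related of the three.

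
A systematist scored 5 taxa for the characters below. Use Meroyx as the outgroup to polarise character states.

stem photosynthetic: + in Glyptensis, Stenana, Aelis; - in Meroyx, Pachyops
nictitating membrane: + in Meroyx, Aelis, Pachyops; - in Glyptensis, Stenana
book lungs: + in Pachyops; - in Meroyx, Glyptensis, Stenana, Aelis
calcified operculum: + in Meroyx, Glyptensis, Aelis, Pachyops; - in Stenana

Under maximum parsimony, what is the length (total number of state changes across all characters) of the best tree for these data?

4

Character polarity is set by the outgroup: the derived state is whichever differs from the outgroup's state, so for nictitating membrane, calcified operculum the derived state is '-', and for the remaining characters it is '+'.
Only Aelis, Glyptensis, and Stenana show the derived state '+' for stem photosynthetic, supporting them as a clade.
Only Glyptensis and Stenana show the derived state '-' for nictitating membrane, supporting them as a clade.
book lungs: derived state '+' in Pachyops only — an autapomorphy, so it tells us nothing about relationships among taxa.
calcified operculum: derived state '-' in Stenana only — an autapomorphy, so it tells us nothing about relationships among taxa.
Most parsimonious ingroup topology: (((Glyptensis,Stenana),Aelis),Pachyops).
Changes per character on this tree: stem photosynthetic: 1; nictitating membrane: 1; book lungs: 1; calcified operculum: 1.
Total = 4.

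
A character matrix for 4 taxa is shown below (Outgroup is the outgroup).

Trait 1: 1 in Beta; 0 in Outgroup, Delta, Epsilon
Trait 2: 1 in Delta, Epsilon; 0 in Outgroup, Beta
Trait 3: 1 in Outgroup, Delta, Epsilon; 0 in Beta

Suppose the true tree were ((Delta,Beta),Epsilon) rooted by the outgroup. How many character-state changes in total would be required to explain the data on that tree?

Map each character onto ((Delta,Beta),Epsilon) (rooted by Outgroup) and count the minimum state changes it requires (Fitch parsimony):
Trait 1: 1; Trait 2: 2; Trait 3: 1.
Total tree length = 4.

4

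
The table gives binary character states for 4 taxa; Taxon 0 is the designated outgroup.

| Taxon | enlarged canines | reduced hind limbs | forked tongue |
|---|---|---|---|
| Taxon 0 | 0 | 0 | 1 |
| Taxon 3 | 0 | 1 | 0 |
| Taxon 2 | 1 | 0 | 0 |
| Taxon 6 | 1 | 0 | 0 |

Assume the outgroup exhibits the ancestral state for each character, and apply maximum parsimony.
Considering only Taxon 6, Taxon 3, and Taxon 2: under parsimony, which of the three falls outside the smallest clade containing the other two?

Character polarity is set by the outgroup: the derived state is whichever differs from the outgroup's state, so for forked tongue the derived state is '0', and for the remaining characters it is '1'.
enlarged canines: derived state '1' in Taxon 2 and Taxon 6 only — synapomorphy for {Taxon 2, Taxon 6}.
reduced hind limbs (derived state '1') is unique to Taxon 3 (autapomorphy; uninformative for grouping).
forked tongue (derived state '0') is shared by all ingroup taxa — unites the whole ingroup.
Most parsimonious ingroup topology: (Taxon 3,(Taxon 2,Taxon 6)).
Taxon 6 and Taxon 2 share a more recent common ancestor with each other than either does with Taxon 3, so Taxon 3 is the least closely related of the three.

Taxon 3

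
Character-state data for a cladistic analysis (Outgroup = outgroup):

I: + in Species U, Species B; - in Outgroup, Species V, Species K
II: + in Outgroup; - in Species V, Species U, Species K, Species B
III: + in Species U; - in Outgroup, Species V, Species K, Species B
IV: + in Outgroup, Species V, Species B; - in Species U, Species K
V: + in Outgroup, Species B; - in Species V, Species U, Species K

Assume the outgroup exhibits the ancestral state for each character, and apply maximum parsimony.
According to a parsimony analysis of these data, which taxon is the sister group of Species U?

Species K

Character polarity is set by the outgroup: the derived state is whichever differs from the outgroup's state, so for II, IV, V the derived state is '-', and for the remaining characters it is '+'.
I (state '+') occurs in Species B and Species U but conflicts with the nesting implied by the other characters — most parsimoniously interpreted as homoplasy.
All ingroup taxa share the derived state '-' for II; it defines the ingroup but does not resolve relationships within it.
III: derived state '+' in Species U only — an autapomorphy, so it tells us nothing about relationships among taxa.
IV (derived state '-') is shared by Species K and Species U — a synapomorphy uniting that clade.
Only Species K, Species U, and Species V show the derived state '-' for V, supporting them as a clade.
Most parsimonious ingroup topology: ((Species V,(Species U,Species K)),Species B).
Species U and Species K form a cherry on this tree, so they are sister taxa.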